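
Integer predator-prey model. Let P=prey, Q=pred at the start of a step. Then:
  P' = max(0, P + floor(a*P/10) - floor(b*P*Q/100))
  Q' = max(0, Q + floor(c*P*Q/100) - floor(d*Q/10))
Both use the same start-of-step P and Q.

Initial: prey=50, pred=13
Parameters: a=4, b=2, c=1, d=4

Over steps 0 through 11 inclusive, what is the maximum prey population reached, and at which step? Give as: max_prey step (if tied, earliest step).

Answer: 69 3

Derivation:
Step 1: prey: 50+20-13=57; pred: 13+6-5=14
Step 2: prey: 57+22-15=64; pred: 14+7-5=16
Step 3: prey: 64+25-20=69; pred: 16+10-6=20
Step 4: prey: 69+27-27=69; pred: 20+13-8=25
Step 5: prey: 69+27-34=62; pred: 25+17-10=32
Step 6: prey: 62+24-39=47; pred: 32+19-12=39
Step 7: prey: 47+18-36=29; pred: 39+18-15=42
Step 8: prey: 29+11-24=16; pred: 42+12-16=38
Step 9: prey: 16+6-12=10; pred: 38+6-15=29
Step 10: prey: 10+4-5=9; pred: 29+2-11=20
Step 11: prey: 9+3-3=9; pred: 20+1-8=13
Max prey = 69 at step 3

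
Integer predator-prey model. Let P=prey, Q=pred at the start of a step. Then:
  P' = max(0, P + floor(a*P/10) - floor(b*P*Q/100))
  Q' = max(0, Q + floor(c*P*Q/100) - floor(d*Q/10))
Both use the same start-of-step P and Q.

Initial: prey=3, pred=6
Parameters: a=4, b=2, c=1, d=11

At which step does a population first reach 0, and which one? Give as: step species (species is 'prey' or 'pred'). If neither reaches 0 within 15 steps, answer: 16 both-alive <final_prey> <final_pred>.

Answer: 1 pred

Derivation:
Step 1: prey: 3+1-0=4; pred: 6+0-6=0
First extinction: pred at step 1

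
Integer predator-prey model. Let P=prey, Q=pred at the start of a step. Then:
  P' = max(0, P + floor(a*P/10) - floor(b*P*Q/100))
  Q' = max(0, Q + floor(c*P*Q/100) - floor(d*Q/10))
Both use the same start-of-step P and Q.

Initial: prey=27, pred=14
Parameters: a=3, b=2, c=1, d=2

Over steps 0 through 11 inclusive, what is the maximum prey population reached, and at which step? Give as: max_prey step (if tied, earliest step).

Answer: 28 1

Derivation:
Step 1: prey: 27+8-7=28; pred: 14+3-2=15
Step 2: prey: 28+8-8=28; pred: 15+4-3=16
Step 3: prey: 28+8-8=28; pred: 16+4-3=17
Step 4: prey: 28+8-9=27; pred: 17+4-3=18
Step 5: prey: 27+8-9=26; pred: 18+4-3=19
Step 6: prey: 26+7-9=24; pred: 19+4-3=20
Step 7: prey: 24+7-9=22; pred: 20+4-4=20
Step 8: prey: 22+6-8=20; pred: 20+4-4=20
Step 9: prey: 20+6-8=18; pred: 20+4-4=20
Step 10: prey: 18+5-7=16; pred: 20+3-4=19
Step 11: prey: 16+4-6=14; pred: 19+3-3=19
Max prey = 28 at step 1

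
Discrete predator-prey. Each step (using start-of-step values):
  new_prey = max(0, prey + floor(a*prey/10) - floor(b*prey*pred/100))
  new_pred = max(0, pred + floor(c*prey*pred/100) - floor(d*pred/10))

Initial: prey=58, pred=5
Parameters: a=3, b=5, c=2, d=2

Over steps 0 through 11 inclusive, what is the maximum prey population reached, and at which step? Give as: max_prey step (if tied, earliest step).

Answer: 61 1

Derivation:
Step 1: prey: 58+17-14=61; pred: 5+5-1=9
Step 2: prey: 61+18-27=52; pred: 9+10-1=18
Step 3: prey: 52+15-46=21; pred: 18+18-3=33
Step 4: prey: 21+6-34=0; pred: 33+13-6=40
Step 5: prey: 0+0-0=0; pred: 40+0-8=32
Step 6: prey: 0+0-0=0; pred: 32+0-6=26
Step 7: prey: 0+0-0=0; pred: 26+0-5=21
Step 8: prey: 0+0-0=0; pred: 21+0-4=17
Step 9: prey: 0+0-0=0; pred: 17+0-3=14
Step 10: prey: 0+0-0=0; pred: 14+0-2=12
Step 11: prey: 0+0-0=0; pred: 12+0-2=10
Max prey = 61 at step 1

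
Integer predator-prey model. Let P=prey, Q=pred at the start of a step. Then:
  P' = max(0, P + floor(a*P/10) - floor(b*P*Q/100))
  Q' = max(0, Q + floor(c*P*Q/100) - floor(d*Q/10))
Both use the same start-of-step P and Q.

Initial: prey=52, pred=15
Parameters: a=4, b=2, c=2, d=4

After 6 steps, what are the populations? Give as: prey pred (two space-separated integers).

Answer: 0 30

Derivation:
Step 1: prey: 52+20-15=57; pred: 15+15-6=24
Step 2: prey: 57+22-27=52; pred: 24+27-9=42
Step 3: prey: 52+20-43=29; pred: 42+43-16=69
Step 4: prey: 29+11-40=0; pred: 69+40-27=82
Step 5: prey: 0+0-0=0; pred: 82+0-32=50
Step 6: prey: 0+0-0=0; pred: 50+0-20=30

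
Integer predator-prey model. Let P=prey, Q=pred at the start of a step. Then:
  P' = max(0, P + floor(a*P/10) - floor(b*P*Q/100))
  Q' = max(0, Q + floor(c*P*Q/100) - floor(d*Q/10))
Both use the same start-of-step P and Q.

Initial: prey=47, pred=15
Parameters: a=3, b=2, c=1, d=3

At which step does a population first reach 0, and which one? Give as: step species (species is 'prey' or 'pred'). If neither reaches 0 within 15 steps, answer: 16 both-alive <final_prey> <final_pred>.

Answer: 16 both-alive 18 6

Derivation:
Step 1: prey: 47+14-14=47; pred: 15+7-4=18
Step 2: prey: 47+14-16=45; pred: 18+8-5=21
Step 3: prey: 45+13-18=40; pred: 21+9-6=24
Step 4: prey: 40+12-19=33; pred: 24+9-7=26
Step 5: prey: 33+9-17=25; pred: 26+8-7=27
Step 6: prey: 25+7-13=19; pred: 27+6-8=25
Step 7: prey: 19+5-9=15; pred: 25+4-7=22
Step 8: prey: 15+4-6=13; pred: 22+3-6=19
Step 9: prey: 13+3-4=12; pred: 19+2-5=16
Step 10: prey: 12+3-3=12; pred: 16+1-4=13
Step 11: prey: 12+3-3=12; pred: 13+1-3=11
Step 12: prey: 12+3-2=13; pred: 11+1-3=9
Step 13: prey: 13+3-2=14; pred: 9+1-2=8
Step 14: prey: 14+4-2=16; pred: 8+1-2=7
Step 15: prey: 16+4-2=18; pred: 7+1-2=6
No extinction within 15 steps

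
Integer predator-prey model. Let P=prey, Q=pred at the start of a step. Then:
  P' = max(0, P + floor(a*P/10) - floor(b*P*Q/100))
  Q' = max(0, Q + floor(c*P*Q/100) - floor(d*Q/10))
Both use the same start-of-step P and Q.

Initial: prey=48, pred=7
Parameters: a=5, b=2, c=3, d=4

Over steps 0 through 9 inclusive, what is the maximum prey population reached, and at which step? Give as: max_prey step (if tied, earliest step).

Answer: 80 2

Derivation:
Step 1: prey: 48+24-6=66; pred: 7+10-2=15
Step 2: prey: 66+33-19=80; pred: 15+29-6=38
Step 3: prey: 80+40-60=60; pred: 38+91-15=114
Step 4: prey: 60+30-136=0; pred: 114+205-45=274
Step 5: prey: 0+0-0=0; pred: 274+0-109=165
Step 6: prey: 0+0-0=0; pred: 165+0-66=99
Step 7: prey: 0+0-0=0; pred: 99+0-39=60
Step 8: prey: 0+0-0=0; pred: 60+0-24=36
Step 9: prey: 0+0-0=0; pred: 36+0-14=22
Max prey = 80 at step 2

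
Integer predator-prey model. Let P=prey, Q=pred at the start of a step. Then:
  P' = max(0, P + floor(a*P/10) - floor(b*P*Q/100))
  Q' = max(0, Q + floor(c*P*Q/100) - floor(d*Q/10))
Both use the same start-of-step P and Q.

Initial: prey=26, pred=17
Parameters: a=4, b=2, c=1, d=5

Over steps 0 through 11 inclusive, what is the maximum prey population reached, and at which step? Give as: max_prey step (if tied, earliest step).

Step 1: prey: 26+10-8=28; pred: 17+4-8=13
Step 2: prey: 28+11-7=32; pred: 13+3-6=10
Step 3: prey: 32+12-6=38; pred: 10+3-5=8
Step 4: prey: 38+15-6=47; pred: 8+3-4=7
Step 5: prey: 47+18-6=59; pred: 7+3-3=7
Step 6: prey: 59+23-8=74; pred: 7+4-3=8
Step 7: prey: 74+29-11=92; pred: 8+5-4=9
Step 8: prey: 92+36-16=112; pred: 9+8-4=13
Step 9: prey: 112+44-29=127; pred: 13+14-6=21
Step 10: prey: 127+50-53=124; pred: 21+26-10=37
Step 11: prey: 124+49-91=82; pred: 37+45-18=64
Max prey = 127 at step 9

Answer: 127 9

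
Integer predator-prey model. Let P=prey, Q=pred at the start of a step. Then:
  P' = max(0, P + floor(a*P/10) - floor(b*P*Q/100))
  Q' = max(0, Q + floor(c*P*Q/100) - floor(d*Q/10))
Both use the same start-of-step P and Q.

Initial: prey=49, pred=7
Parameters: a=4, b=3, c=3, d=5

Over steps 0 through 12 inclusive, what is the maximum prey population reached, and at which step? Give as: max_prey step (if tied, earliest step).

Answer: 58 1

Derivation:
Step 1: prey: 49+19-10=58; pred: 7+10-3=14
Step 2: prey: 58+23-24=57; pred: 14+24-7=31
Step 3: prey: 57+22-53=26; pred: 31+53-15=69
Step 4: prey: 26+10-53=0; pred: 69+53-34=88
Step 5: prey: 0+0-0=0; pred: 88+0-44=44
Step 6: prey: 0+0-0=0; pred: 44+0-22=22
Step 7: prey: 0+0-0=0; pred: 22+0-11=11
Step 8: prey: 0+0-0=0; pred: 11+0-5=6
Step 9: prey: 0+0-0=0; pred: 6+0-3=3
Step 10: prey: 0+0-0=0; pred: 3+0-1=2
Step 11: prey: 0+0-0=0; pred: 2+0-1=1
Step 12: prey: 0+0-0=0; pred: 1+0-0=1
Max prey = 58 at step 1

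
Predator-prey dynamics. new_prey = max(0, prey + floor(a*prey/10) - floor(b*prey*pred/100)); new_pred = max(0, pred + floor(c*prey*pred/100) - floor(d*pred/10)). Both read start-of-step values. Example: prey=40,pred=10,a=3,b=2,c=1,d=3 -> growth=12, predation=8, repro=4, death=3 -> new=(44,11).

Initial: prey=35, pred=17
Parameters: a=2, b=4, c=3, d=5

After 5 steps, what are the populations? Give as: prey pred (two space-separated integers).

Answer: 0 4

Derivation:
Step 1: prey: 35+7-23=19; pred: 17+17-8=26
Step 2: prey: 19+3-19=3; pred: 26+14-13=27
Step 3: prey: 3+0-3=0; pred: 27+2-13=16
Step 4: prey: 0+0-0=0; pred: 16+0-8=8
Step 5: prey: 0+0-0=0; pred: 8+0-4=4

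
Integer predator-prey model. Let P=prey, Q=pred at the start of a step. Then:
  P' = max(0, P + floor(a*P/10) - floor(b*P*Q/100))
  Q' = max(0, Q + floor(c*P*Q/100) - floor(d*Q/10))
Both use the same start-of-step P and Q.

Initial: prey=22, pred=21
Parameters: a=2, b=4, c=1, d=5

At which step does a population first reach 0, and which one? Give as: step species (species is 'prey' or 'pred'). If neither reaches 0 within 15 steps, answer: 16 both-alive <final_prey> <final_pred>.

Step 1: prey: 22+4-18=8; pred: 21+4-10=15
Step 2: prey: 8+1-4=5; pred: 15+1-7=9
Step 3: prey: 5+1-1=5; pred: 9+0-4=5
Step 4: prey: 5+1-1=5; pred: 5+0-2=3
Step 5: prey: 5+1-0=6; pred: 3+0-1=2
Step 6: prey: 6+1-0=7; pred: 2+0-1=1
Step 7: prey: 7+1-0=8; pred: 1+0-0=1
Step 8: prey: 8+1-0=9; pred: 1+0-0=1
Step 9: prey: 9+1-0=10; pred: 1+0-0=1
Step 10: prey: 10+2-0=12; pred: 1+0-0=1
Step 11: prey: 12+2-0=14; pred: 1+0-0=1
Step 12: prey: 14+2-0=16; pred: 1+0-0=1
Step 13: prey: 16+3-0=19; pred: 1+0-0=1
Step 14: prey: 19+3-0=22; pred: 1+0-0=1
Step 15: prey: 22+4-0=26; pred: 1+0-0=1
No extinction within 15 steps

Answer: 16 both-alive 26 1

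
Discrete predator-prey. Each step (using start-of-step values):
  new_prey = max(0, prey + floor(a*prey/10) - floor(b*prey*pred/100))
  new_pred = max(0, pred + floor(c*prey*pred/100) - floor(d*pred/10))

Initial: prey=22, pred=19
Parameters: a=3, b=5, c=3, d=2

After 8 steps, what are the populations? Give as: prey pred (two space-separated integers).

Answer: 0 9

Derivation:
Step 1: prey: 22+6-20=8; pred: 19+12-3=28
Step 2: prey: 8+2-11=0; pred: 28+6-5=29
Step 3: prey: 0+0-0=0; pred: 29+0-5=24
Step 4: prey: 0+0-0=0; pred: 24+0-4=20
Step 5: prey: 0+0-0=0; pred: 20+0-4=16
Step 6: prey: 0+0-0=0; pred: 16+0-3=13
Step 7: prey: 0+0-0=0; pred: 13+0-2=11
Step 8: prey: 0+0-0=0; pred: 11+0-2=9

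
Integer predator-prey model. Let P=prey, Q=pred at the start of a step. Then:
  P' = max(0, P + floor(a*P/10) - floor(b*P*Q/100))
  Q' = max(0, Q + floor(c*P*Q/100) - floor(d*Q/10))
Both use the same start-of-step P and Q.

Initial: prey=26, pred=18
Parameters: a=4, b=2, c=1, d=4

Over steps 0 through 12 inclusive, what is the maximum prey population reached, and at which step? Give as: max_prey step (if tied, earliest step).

Answer: 91 9

Derivation:
Step 1: prey: 26+10-9=27; pred: 18+4-7=15
Step 2: prey: 27+10-8=29; pred: 15+4-6=13
Step 3: prey: 29+11-7=33; pred: 13+3-5=11
Step 4: prey: 33+13-7=39; pred: 11+3-4=10
Step 5: prey: 39+15-7=47; pred: 10+3-4=9
Step 6: prey: 47+18-8=57; pred: 9+4-3=10
Step 7: prey: 57+22-11=68; pred: 10+5-4=11
Step 8: prey: 68+27-14=81; pred: 11+7-4=14
Step 9: prey: 81+32-22=91; pred: 14+11-5=20
Step 10: prey: 91+36-36=91; pred: 20+18-8=30
Step 11: prey: 91+36-54=73; pred: 30+27-12=45
Step 12: prey: 73+29-65=37; pred: 45+32-18=59
Max prey = 91 at step 9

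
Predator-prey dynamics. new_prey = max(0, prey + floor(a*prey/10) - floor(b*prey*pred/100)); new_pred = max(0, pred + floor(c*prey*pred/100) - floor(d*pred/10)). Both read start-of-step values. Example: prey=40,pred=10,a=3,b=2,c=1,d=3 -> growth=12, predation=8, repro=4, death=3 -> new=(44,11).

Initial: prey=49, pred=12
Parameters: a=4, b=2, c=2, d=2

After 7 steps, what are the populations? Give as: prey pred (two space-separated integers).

Step 1: prey: 49+19-11=57; pred: 12+11-2=21
Step 2: prey: 57+22-23=56; pred: 21+23-4=40
Step 3: prey: 56+22-44=34; pred: 40+44-8=76
Step 4: prey: 34+13-51=0; pred: 76+51-15=112
Step 5: prey: 0+0-0=0; pred: 112+0-22=90
Step 6: prey: 0+0-0=0; pred: 90+0-18=72
Step 7: prey: 0+0-0=0; pred: 72+0-14=58

Answer: 0 58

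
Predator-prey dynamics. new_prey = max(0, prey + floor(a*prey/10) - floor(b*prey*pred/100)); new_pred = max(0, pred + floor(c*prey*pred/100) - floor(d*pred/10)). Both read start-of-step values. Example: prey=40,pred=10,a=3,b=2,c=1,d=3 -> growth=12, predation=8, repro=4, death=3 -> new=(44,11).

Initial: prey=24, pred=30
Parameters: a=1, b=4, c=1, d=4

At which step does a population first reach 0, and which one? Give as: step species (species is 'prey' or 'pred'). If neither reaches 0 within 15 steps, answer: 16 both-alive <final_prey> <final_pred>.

Answer: 1 prey

Derivation:
Step 1: prey: 24+2-28=0; pred: 30+7-12=25
First extinction: prey at step 1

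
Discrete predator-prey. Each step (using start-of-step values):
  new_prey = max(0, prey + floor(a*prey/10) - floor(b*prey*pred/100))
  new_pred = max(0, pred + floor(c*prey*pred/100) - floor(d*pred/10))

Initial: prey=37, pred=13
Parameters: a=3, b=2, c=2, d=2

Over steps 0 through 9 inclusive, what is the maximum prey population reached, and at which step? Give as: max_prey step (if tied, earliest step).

Step 1: prey: 37+11-9=39; pred: 13+9-2=20
Step 2: prey: 39+11-15=35; pred: 20+15-4=31
Step 3: prey: 35+10-21=24; pred: 31+21-6=46
Step 4: prey: 24+7-22=9; pred: 46+22-9=59
Step 5: prey: 9+2-10=1; pred: 59+10-11=58
Step 6: prey: 1+0-1=0; pred: 58+1-11=48
Step 7: prey: 0+0-0=0; pred: 48+0-9=39
Step 8: prey: 0+0-0=0; pred: 39+0-7=32
Step 9: prey: 0+0-0=0; pred: 32+0-6=26
Max prey = 39 at step 1

Answer: 39 1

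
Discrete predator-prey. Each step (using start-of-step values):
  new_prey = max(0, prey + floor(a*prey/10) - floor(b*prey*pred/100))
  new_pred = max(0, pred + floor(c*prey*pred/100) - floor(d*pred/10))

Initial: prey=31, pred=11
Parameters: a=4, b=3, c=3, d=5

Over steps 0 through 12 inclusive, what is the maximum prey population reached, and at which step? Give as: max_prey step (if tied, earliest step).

Step 1: prey: 31+12-10=33; pred: 11+10-5=16
Step 2: prey: 33+13-15=31; pred: 16+15-8=23
Step 3: prey: 31+12-21=22; pred: 23+21-11=33
Step 4: prey: 22+8-21=9; pred: 33+21-16=38
Step 5: prey: 9+3-10=2; pred: 38+10-19=29
Step 6: prey: 2+0-1=1; pred: 29+1-14=16
Step 7: prey: 1+0-0=1; pred: 16+0-8=8
Step 8: prey: 1+0-0=1; pred: 8+0-4=4
Step 9: prey: 1+0-0=1; pred: 4+0-2=2
Step 10: prey: 1+0-0=1; pred: 2+0-1=1
Step 11: prey: 1+0-0=1; pred: 1+0-0=1
Step 12: prey: 1+0-0=1; pred: 1+0-0=1
Max prey = 33 at step 1

Answer: 33 1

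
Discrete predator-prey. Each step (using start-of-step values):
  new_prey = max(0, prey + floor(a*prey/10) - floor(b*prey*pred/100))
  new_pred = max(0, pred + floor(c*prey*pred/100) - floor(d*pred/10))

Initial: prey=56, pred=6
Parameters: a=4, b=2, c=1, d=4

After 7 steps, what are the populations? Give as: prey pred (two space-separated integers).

Step 1: prey: 56+22-6=72; pred: 6+3-2=7
Step 2: prey: 72+28-10=90; pred: 7+5-2=10
Step 3: prey: 90+36-18=108; pred: 10+9-4=15
Step 4: prey: 108+43-32=119; pred: 15+16-6=25
Step 5: prey: 119+47-59=107; pred: 25+29-10=44
Step 6: prey: 107+42-94=55; pred: 44+47-17=74
Step 7: prey: 55+22-81=0; pred: 74+40-29=85

Answer: 0 85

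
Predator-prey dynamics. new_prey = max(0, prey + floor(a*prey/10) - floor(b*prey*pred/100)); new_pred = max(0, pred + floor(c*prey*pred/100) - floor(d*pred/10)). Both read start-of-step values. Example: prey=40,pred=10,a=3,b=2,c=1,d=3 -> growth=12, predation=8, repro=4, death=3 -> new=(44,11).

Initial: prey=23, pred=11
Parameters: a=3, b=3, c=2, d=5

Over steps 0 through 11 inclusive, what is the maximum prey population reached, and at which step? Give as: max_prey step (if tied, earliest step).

Step 1: prey: 23+6-7=22; pred: 11+5-5=11
Step 2: prey: 22+6-7=21; pred: 11+4-5=10
Step 3: prey: 21+6-6=21; pred: 10+4-5=9
Step 4: prey: 21+6-5=22; pred: 9+3-4=8
Step 5: prey: 22+6-5=23; pred: 8+3-4=7
Step 6: prey: 23+6-4=25; pred: 7+3-3=7
Step 7: prey: 25+7-5=27; pred: 7+3-3=7
Step 8: prey: 27+8-5=30; pred: 7+3-3=7
Step 9: prey: 30+9-6=33; pred: 7+4-3=8
Step 10: prey: 33+9-7=35; pred: 8+5-4=9
Step 11: prey: 35+10-9=36; pred: 9+6-4=11
Max prey = 36 at step 11

Answer: 36 11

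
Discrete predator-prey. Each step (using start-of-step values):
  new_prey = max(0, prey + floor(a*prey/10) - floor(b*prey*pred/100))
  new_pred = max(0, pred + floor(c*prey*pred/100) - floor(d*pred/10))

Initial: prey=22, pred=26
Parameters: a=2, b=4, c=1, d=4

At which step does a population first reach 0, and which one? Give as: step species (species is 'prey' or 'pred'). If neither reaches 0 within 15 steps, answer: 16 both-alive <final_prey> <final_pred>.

Step 1: prey: 22+4-22=4; pred: 26+5-10=21
Step 2: prey: 4+0-3=1; pred: 21+0-8=13
Step 3: prey: 1+0-0=1; pred: 13+0-5=8
Step 4: prey: 1+0-0=1; pred: 8+0-3=5
Step 5: prey: 1+0-0=1; pred: 5+0-2=3
Step 6: prey: 1+0-0=1; pred: 3+0-1=2
Step 7: prey: 1+0-0=1; pred: 2+0-0=2
Steps 8-15: state stable at prey=1, pred=2 (no change)
No extinction within 15 steps

Answer: 16 both-alive 1 2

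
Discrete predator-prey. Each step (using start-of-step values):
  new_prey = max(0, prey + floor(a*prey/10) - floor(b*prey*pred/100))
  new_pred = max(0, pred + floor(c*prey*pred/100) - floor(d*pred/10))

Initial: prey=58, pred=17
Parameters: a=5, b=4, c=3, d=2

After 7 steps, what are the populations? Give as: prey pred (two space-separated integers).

Answer: 0 32

Derivation:
Step 1: prey: 58+29-39=48; pred: 17+29-3=43
Step 2: prey: 48+24-82=0; pred: 43+61-8=96
Step 3: prey: 0+0-0=0; pred: 96+0-19=77
Step 4: prey: 0+0-0=0; pred: 77+0-15=62
Step 5: prey: 0+0-0=0; pred: 62+0-12=50
Step 6: prey: 0+0-0=0; pred: 50+0-10=40
Step 7: prey: 0+0-0=0; pred: 40+0-8=32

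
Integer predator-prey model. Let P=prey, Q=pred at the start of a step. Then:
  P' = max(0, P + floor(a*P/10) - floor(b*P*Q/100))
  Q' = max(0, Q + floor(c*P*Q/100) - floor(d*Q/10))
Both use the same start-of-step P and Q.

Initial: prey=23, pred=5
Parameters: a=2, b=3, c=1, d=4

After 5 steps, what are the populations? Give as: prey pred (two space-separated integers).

Step 1: prey: 23+4-3=24; pred: 5+1-2=4
Step 2: prey: 24+4-2=26; pred: 4+0-1=3
Step 3: prey: 26+5-2=29; pred: 3+0-1=2
Step 4: prey: 29+5-1=33; pred: 2+0-0=2
Step 5: prey: 33+6-1=38; pred: 2+0-0=2

Answer: 38 2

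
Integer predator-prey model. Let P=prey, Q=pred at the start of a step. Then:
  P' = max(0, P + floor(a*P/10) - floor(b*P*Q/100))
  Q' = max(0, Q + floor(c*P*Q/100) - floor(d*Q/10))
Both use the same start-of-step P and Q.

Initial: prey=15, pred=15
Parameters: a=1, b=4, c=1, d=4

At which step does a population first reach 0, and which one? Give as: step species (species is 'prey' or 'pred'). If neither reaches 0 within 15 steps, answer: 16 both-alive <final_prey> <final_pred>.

Step 1: prey: 15+1-9=7; pred: 15+2-6=11
Step 2: prey: 7+0-3=4; pred: 11+0-4=7
Step 3: prey: 4+0-1=3; pred: 7+0-2=5
Step 4: prey: 3+0-0=3; pred: 5+0-2=3
Step 5: prey: 3+0-0=3; pred: 3+0-1=2
Step 6: prey: 3+0-0=3; pred: 2+0-0=2
Steps 7-15: state stable at prey=3, pred=2 (no change)
No extinction within 15 steps

Answer: 16 both-alive 3 2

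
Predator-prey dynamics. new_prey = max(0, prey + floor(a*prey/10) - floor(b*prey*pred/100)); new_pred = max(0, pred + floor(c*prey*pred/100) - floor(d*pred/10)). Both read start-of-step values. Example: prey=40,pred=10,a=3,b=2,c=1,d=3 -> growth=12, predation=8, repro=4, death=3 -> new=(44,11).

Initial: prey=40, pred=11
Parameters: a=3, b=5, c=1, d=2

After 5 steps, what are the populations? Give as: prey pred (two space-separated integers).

Answer: 5 11

Derivation:
Step 1: prey: 40+12-22=30; pred: 11+4-2=13
Step 2: prey: 30+9-19=20; pred: 13+3-2=14
Step 3: prey: 20+6-14=12; pred: 14+2-2=14
Step 4: prey: 12+3-8=7; pred: 14+1-2=13
Step 5: prey: 7+2-4=5; pred: 13+0-2=11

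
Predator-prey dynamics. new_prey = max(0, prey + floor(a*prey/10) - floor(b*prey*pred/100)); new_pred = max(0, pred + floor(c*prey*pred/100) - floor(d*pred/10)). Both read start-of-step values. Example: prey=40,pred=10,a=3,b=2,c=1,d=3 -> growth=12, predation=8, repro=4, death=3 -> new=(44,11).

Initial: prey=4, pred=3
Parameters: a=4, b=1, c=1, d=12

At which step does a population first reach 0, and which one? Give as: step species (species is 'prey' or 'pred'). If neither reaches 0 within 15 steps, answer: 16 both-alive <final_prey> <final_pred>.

Answer: 1 pred

Derivation:
Step 1: prey: 4+1-0=5; pred: 3+0-3=0
First extinction: pred at step 1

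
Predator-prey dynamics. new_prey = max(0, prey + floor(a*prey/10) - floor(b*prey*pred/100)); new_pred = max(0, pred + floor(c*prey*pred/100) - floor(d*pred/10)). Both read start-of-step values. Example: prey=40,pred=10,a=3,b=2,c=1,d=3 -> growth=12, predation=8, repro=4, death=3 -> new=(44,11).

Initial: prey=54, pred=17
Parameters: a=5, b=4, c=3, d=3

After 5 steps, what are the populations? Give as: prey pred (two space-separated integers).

Answer: 0 28

Derivation:
Step 1: prey: 54+27-36=45; pred: 17+27-5=39
Step 2: prey: 45+22-70=0; pred: 39+52-11=80
Step 3: prey: 0+0-0=0; pred: 80+0-24=56
Step 4: prey: 0+0-0=0; pred: 56+0-16=40
Step 5: prey: 0+0-0=0; pred: 40+0-12=28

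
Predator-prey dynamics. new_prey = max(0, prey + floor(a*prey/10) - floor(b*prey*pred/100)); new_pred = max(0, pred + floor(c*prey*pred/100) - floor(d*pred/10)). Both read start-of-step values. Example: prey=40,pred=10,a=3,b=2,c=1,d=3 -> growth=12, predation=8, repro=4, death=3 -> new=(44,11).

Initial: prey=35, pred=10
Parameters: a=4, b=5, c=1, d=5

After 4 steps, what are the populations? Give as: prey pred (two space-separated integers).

Step 1: prey: 35+14-17=32; pred: 10+3-5=8
Step 2: prey: 32+12-12=32; pred: 8+2-4=6
Step 3: prey: 32+12-9=35; pred: 6+1-3=4
Step 4: prey: 35+14-7=42; pred: 4+1-2=3

Answer: 42 3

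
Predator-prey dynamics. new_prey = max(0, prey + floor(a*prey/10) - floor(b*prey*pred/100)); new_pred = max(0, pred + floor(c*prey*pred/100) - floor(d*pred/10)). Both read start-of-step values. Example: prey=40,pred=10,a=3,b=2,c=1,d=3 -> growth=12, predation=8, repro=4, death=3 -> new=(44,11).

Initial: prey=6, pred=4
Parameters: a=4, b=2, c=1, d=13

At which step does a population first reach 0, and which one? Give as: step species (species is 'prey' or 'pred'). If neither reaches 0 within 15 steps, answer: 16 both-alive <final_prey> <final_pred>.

Answer: 1 pred

Derivation:
Step 1: prey: 6+2-0=8; pred: 4+0-5=0
First extinction: pred at step 1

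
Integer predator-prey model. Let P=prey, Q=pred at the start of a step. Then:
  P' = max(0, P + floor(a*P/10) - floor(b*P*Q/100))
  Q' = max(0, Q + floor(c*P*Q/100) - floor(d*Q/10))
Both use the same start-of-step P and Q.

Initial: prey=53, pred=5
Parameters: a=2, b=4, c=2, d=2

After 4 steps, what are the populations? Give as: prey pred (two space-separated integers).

Step 1: prey: 53+10-10=53; pred: 5+5-1=9
Step 2: prey: 53+10-19=44; pred: 9+9-1=17
Step 3: prey: 44+8-29=23; pred: 17+14-3=28
Step 4: prey: 23+4-25=2; pred: 28+12-5=35

Answer: 2 35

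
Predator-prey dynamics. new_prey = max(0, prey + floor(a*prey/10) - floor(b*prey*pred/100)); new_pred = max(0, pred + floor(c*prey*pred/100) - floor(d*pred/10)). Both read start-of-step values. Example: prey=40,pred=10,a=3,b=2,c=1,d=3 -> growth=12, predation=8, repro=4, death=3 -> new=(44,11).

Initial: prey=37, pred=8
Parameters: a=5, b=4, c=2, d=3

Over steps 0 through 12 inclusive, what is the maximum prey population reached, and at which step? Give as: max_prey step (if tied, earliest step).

Answer: 47 2

Derivation:
Step 1: prey: 37+18-11=44; pred: 8+5-2=11
Step 2: prey: 44+22-19=47; pred: 11+9-3=17
Step 3: prey: 47+23-31=39; pred: 17+15-5=27
Step 4: prey: 39+19-42=16; pred: 27+21-8=40
Step 5: prey: 16+8-25=0; pred: 40+12-12=40
Step 6: prey: 0+0-0=0; pred: 40+0-12=28
Step 7: prey: 0+0-0=0; pred: 28+0-8=20
Step 8: prey: 0+0-0=0; pred: 20+0-6=14
Step 9: prey: 0+0-0=0; pred: 14+0-4=10
Step 10: prey: 0+0-0=0; pred: 10+0-3=7
Step 11: prey: 0+0-0=0; pred: 7+0-2=5
Step 12: prey: 0+0-0=0; pred: 5+0-1=4
Max prey = 47 at step 2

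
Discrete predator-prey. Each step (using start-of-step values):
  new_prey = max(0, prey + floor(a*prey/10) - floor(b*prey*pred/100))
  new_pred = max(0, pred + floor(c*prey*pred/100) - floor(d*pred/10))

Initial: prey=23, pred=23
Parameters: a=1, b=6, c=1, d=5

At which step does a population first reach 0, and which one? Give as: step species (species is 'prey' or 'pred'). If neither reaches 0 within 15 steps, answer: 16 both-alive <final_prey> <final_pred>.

Step 1: prey: 23+2-31=0; pred: 23+5-11=17
First extinction: prey at step 1

Answer: 1 prey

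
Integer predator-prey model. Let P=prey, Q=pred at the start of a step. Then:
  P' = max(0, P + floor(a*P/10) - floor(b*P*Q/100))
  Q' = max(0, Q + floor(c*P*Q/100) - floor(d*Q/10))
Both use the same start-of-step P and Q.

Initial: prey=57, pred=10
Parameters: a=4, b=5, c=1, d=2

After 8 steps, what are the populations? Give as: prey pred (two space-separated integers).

Answer: 1 10

Derivation:
Step 1: prey: 57+22-28=51; pred: 10+5-2=13
Step 2: prey: 51+20-33=38; pred: 13+6-2=17
Step 3: prey: 38+15-32=21; pred: 17+6-3=20
Step 4: prey: 21+8-21=8; pred: 20+4-4=20
Step 5: prey: 8+3-8=3; pred: 20+1-4=17
Step 6: prey: 3+1-2=2; pred: 17+0-3=14
Step 7: prey: 2+0-1=1; pred: 14+0-2=12
Step 8: prey: 1+0-0=1; pred: 12+0-2=10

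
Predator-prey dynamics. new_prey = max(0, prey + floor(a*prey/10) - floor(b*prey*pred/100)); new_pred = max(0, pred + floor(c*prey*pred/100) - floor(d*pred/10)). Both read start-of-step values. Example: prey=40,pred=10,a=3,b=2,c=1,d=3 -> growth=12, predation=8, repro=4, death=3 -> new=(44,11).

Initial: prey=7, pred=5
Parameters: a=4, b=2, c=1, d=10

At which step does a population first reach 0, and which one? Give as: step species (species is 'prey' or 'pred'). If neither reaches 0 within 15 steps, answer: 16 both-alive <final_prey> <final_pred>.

Answer: 1 pred

Derivation:
Step 1: prey: 7+2-0=9; pred: 5+0-5=0
First extinction: pred at step 1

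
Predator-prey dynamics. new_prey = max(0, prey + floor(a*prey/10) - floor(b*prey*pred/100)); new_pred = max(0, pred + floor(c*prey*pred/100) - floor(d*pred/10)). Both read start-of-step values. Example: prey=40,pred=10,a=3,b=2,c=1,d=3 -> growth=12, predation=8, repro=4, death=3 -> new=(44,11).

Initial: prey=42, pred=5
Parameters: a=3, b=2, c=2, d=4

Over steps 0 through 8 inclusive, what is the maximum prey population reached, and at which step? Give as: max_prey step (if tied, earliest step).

Answer: 62 3

Derivation:
Step 1: prey: 42+12-4=50; pred: 5+4-2=7
Step 2: prey: 50+15-7=58; pred: 7+7-2=12
Step 3: prey: 58+17-13=62; pred: 12+13-4=21
Step 4: prey: 62+18-26=54; pred: 21+26-8=39
Step 5: prey: 54+16-42=28; pred: 39+42-15=66
Step 6: prey: 28+8-36=0; pred: 66+36-26=76
Step 7: prey: 0+0-0=0; pred: 76+0-30=46
Step 8: prey: 0+0-0=0; pred: 46+0-18=28
Max prey = 62 at step 3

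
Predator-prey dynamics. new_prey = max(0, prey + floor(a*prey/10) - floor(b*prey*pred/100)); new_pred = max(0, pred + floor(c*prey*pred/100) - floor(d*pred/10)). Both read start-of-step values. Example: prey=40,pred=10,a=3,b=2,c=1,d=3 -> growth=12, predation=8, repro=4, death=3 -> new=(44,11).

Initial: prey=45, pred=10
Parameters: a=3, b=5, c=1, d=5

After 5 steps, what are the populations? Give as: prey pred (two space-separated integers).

Step 1: prey: 45+13-22=36; pred: 10+4-5=9
Step 2: prey: 36+10-16=30; pred: 9+3-4=8
Step 3: prey: 30+9-12=27; pred: 8+2-4=6
Step 4: prey: 27+8-8=27; pred: 6+1-3=4
Step 5: prey: 27+8-5=30; pred: 4+1-2=3

Answer: 30 3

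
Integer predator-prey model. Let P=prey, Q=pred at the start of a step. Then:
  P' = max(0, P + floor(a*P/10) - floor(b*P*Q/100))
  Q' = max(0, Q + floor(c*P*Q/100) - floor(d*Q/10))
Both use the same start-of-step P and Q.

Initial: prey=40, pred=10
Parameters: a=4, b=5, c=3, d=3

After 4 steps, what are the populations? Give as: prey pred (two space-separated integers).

Step 1: prey: 40+16-20=36; pred: 10+12-3=19
Step 2: prey: 36+14-34=16; pred: 19+20-5=34
Step 3: prey: 16+6-27=0; pred: 34+16-10=40
Step 4: prey: 0+0-0=0; pred: 40+0-12=28

Answer: 0 28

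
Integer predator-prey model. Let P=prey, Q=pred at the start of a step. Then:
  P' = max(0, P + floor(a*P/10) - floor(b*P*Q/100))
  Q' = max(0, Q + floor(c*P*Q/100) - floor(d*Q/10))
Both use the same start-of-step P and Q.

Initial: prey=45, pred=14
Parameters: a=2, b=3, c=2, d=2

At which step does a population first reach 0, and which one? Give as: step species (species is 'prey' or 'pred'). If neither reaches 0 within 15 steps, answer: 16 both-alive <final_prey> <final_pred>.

Step 1: prey: 45+9-18=36; pred: 14+12-2=24
Step 2: prey: 36+7-25=18; pred: 24+17-4=37
Step 3: prey: 18+3-19=2; pred: 37+13-7=43
Step 4: prey: 2+0-2=0; pred: 43+1-8=36
First extinction: prey at step 4

Answer: 4 prey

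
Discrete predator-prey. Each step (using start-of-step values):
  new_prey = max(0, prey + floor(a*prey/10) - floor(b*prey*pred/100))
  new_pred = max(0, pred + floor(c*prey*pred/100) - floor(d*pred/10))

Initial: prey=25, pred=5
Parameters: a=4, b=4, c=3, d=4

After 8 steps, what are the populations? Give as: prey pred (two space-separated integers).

Answer: 0 12

Derivation:
Step 1: prey: 25+10-5=30; pred: 5+3-2=6
Step 2: prey: 30+12-7=35; pred: 6+5-2=9
Step 3: prey: 35+14-12=37; pred: 9+9-3=15
Step 4: prey: 37+14-22=29; pred: 15+16-6=25
Step 5: prey: 29+11-29=11; pred: 25+21-10=36
Step 6: prey: 11+4-15=0; pred: 36+11-14=33
Step 7: prey: 0+0-0=0; pred: 33+0-13=20
Step 8: prey: 0+0-0=0; pred: 20+0-8=12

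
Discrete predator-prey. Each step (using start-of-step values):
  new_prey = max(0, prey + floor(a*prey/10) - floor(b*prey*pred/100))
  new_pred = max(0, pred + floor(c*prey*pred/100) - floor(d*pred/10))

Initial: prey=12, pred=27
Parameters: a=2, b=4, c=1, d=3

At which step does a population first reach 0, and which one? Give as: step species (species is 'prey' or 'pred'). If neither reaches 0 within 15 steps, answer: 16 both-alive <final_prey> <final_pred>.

Answer: 16 both-alive 1 3

Derivation:
Step 1: prey: 12+2-12=2; pred: 27+3-8=22
Step 2: prey: 2+0-1=1; pred: 22+0-6=16
Step 3: prey: 1+0-0=1; pred: 16+0-4=12
Step 4: prey: 1+0-0=1; pred: 12+0-3=9
Step 5: prey: 1+0-0=1; pred: 9+0-2=7
Step 6: prey: 1+0-0=1; pred: 7+0-2=5
Step 7: prey: 1+0-0=1; pred: 5+0-1=4
Step 8: prey: 1+0-0=1; pred: 4+0-1=3
Step 9: prey: 1+0-0=1; pred: 3+0-0=3
Steps 10-15: state stable at prey=1, pred=3 (no change)
No extinction within 15 steps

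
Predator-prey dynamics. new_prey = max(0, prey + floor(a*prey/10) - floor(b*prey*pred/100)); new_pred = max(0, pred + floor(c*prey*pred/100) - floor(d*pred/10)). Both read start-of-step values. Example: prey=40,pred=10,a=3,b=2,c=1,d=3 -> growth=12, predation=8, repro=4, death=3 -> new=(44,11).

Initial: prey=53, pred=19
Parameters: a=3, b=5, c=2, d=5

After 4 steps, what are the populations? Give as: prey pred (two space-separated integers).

Step 1: prey: 53+15-50=18; pred: 19+20-9=30
Step 2: prey: 18+5-27=0; pred: 30+10-15=25
Step 3: prey: 0+0-0=0; pred: 25+0-12=13
Step 4: prey: 0+0-0=0; pred: 13+0-6=7

Answer: 0 7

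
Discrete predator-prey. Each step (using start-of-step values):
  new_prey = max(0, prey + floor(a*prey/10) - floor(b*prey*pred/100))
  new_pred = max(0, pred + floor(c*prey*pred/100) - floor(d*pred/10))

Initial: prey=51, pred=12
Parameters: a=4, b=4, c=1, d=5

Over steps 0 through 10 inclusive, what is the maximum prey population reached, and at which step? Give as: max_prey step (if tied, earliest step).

Step 1: prey: 51+20-24=47; pred: 12+6-6=12
Step 2: prey: 47+18-22=43; pred: 12+5-6=11
Step 3: prey: 43+17-18=42; pred: 11+4-5=10
Step 4: prey: 42+16-16=42; pred: 10+4-5=9
Step 5: prey: 42+16-15=43; pred: 9+3-4=8
Step 6: prey: 43+17-13=47; pred: 8+3-4=7
Step 7: prey: 47+18-13=52; pred: 7+3-3=7
Step 8: prey: 52+20-14=58; pred: 7+3-3=7
Step 9: prey: 58+23-16=65; pred: 7+4-3=8
Step 10: prey: 65+26-20=71; pred: 8+5-4=9
Max prey = 71 at step 10

Answer: 71 10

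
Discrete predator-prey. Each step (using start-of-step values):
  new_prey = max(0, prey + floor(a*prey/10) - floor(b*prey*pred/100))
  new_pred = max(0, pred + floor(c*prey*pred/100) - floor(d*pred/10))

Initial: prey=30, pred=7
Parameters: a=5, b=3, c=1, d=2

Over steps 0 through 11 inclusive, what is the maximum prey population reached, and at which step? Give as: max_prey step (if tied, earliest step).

Answer: 67 4

Derivation:
Step 1: prey: 30+15-6=39; pred: 7+2-1=8
Step 2: prey: 39+19-9=49; pred: 8+3-1=10
Step 3: prey: 49+24-14=59; pred: 10+4-2=12
Step 4: prey: 59+29-21=67; pred: 12+7-2=17
Step 5: prey: 67+33-34=66; pred: 17+11-3=25
Step 6: prey: 66+33-49=50; pred: 25+16-5=36
Step 7: prey: 50+25-54=21; pred: 36+18-7=47
Step 8: prey: 21+10-29=2; pred: 47+9-9=47
Step 9: prey: 2+1-2=1; pred: 47+0-9=38
Step 10: prey: 1+0-1=0; pred: 38+0-7=31
Step 11: prey: 0+0-0=0; pred: 31+0-6=25
Max prey = 67 at step 4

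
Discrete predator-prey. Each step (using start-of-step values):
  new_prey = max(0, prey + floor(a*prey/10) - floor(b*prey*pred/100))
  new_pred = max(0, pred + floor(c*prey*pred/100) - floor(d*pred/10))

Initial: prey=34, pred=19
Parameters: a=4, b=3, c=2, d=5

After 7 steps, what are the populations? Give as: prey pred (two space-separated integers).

Step 1: prey: 34+13-19=28; pred: 19+12-9=22
Step 2: prey: 28+11-18=21; pred: 22+12-11=23
Step 3: prey: 21+8-14=15; pred: 23+9-11=21
Step 4: prey: 15+6-9=12; pred: 21+6-10=17
Step 5: prey: 12+4-6=10; pred: 17+4-8=13
Step 6: prey: 10+4-3=11; pred: 13+2-6=9
Step 7: prey: 11+4-2=13; pred: 9+1-4=6

Answer: 13 6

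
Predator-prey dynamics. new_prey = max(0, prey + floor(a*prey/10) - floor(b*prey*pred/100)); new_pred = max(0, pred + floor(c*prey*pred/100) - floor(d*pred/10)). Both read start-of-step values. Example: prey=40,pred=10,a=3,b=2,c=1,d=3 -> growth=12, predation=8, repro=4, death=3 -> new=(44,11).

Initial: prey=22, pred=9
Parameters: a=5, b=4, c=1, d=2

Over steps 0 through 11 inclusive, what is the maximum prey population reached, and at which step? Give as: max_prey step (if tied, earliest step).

Step 1: prey: 22+11-7=26; pred: 9+1-1=9
Step 2: prey: 26+13-9=30; pred: 9+2-1=10
Step 3: prey: 30+15-12=33; pred: 10+3-2=11
Step 4: prey: 33+16-14=35; pred: 11+3-2=12
Step 5: prey: 35+17-16=36; pred: 12+4-2=14
Step 6: prey: 36+18-20=34; pred: 14+5-2=17
Step 7: prey: 34+17-23=28; pred: 17+5-3=19
Step 8: prey: 28+14-21=21; pred: 19+5-3=21
Step 9: prey: 21+10-17=14; pred: 21+4-4=21
Step 10: prey: 14+7-11=10; pred: 21+2-4=19
Step 11: prey: 10+5-7=8; pred: 19+1-3=17
Max prey = 36 at step 5

Answer: 36 5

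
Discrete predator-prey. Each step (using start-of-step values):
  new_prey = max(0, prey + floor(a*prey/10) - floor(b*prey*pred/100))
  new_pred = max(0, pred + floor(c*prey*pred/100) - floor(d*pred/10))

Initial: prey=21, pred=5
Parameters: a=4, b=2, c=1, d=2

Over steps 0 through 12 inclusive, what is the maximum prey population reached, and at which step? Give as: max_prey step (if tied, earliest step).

Answer: 109 7

Derivation:
Step 1: prey: 21+8-2=27; pred: 5+1-1=5
Step 2: prey: 27+10-2=35; pred: 5+1-1=5
Step 3: prey: 35+14-3=46; pred: 5+1-1=5
Step 4: prey: 46+18-4=60; pred: 5+2-1=6
Step 5: prey: 60+24-7=77; pred: 6+3-1=8
Step 6: prey: 77+30-12=95; pred: 8+6-1=13
Step 7: prey: 95+38-24=109; pred: 13+12-2=23
Step 8: prey: 109+43-50=102; pred: 23+25-4=44
Step 9: prey: 102+40-89=53; pred: 44+44-8=80
Step 10: prey: 53+21-84=0; pred: 80+42-16=106
Step 11: prey: 0+0-0=0; pred: 106+0-21=85
Step 12: prey: 0+0-0=0; pred: 85+0-17=68
Max prey = 109 at step 7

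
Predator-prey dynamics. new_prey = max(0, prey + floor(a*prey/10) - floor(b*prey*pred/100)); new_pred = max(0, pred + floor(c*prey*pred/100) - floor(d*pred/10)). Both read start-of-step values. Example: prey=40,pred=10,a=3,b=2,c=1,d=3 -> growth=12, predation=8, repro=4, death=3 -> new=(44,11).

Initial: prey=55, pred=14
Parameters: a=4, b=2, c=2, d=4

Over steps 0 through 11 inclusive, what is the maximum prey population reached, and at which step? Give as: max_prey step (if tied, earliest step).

Step 1: prey: 55+22-15=62; pred: 14+15-5=24
Step 2: prey: 62+24-29=57; pred: 24+29-9=44
Step 3: prey: 57+22-50=29; pred: 44+50-17=77
Step 4: prey: 29+11-44=0; pred: 77+44-30=91
Step 5: prey: 0+0-0=0; pred: 91+0-36=55
Step 6: prey: 0+0-0=0; pred: 55+0-22=33
Step 7: prey: 0+0-0=0; pred: 33+0-13=20
Step 8: prey: 0+0-0=0; pred: 20+0-8=12
Step 9: prey: 0+0-0=0; pred: 12+0-4=8
Step 10: prey: 0+0-0=0; pred: 8+0-3=5
Step 11: prey: 0+0-0=0; pred: 5+0-2=3
Max prey = 62 at step 1

Answer: 62 1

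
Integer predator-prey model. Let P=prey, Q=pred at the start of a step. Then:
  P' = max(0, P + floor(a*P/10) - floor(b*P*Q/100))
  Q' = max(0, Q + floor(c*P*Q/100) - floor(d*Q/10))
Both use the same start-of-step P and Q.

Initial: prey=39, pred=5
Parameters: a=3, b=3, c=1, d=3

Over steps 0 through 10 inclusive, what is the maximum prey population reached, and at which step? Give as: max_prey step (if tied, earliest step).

Answer: 62 4

Derivation:
Step 1: prey: 39+11-5=45; pred: 5+1-1=5
Step 2: prey: 45+13-6=52; pred: 5+2-1=6
Step 3: prey: 52+15-9=58; pred: 6+3-1=8
Step 4: prey: 58+17-13=62; pred: 8+4-2=10
Step 5: prey: 62+18-18=62; pred: 10+6-3=13
Step 6: prey: 62+18-24=56; pred: 13+8-3=18
Step 7: prey: 56+16-30=42; pred: 18+10-5=23
Step 8: prey: 42+12-28=26; pred: 23+9-6=26
Step 9: prey: 26+7-20=13; pred: 26+6-7=25
Step 10: prey: 13+3-9=7; pred: 25+3-7=21
Max prey = 62 at step 4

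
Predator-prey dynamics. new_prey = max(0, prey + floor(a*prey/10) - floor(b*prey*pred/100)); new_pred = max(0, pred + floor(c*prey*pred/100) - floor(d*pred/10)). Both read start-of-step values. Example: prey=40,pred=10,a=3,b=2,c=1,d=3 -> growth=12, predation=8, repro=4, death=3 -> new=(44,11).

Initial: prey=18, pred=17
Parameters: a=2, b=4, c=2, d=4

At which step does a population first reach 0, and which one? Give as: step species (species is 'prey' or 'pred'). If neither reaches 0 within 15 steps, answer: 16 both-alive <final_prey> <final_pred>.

Step 1: prey: 18+3-12=9; pred: 17+6-6=17
Step 2: prey: 9+1-6=4; pred: 17+3-6=14
Step 3: prey: 4+0-2=2; pred: 14+1-5=10
Step 4: prey: 2+0-0=2; pred: 10+0-4=6
Step 5: prey: 2+0-0=2; pred: 6+0-2=4
Step 6: prey: 2+0-0=2; pred: 4+0-1=3
Step 7: prey: 2+0-0=2; pred: 3+0-1=2
Step 8: prey: 2+0-0=2; pred: 2+0-0=2
Steps 9-15: state stable at prey=2, pred=2 (no change)
No extinction within 15 steps

Answer: 16 both-alive 2 2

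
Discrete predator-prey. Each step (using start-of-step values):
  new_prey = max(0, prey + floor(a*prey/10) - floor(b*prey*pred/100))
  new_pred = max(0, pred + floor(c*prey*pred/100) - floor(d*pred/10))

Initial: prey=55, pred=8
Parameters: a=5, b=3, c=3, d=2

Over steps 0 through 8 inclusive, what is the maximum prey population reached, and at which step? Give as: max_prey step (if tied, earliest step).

Step 1: prey: 55+27-13=69; pred: 8+13-1=20
Step 2: prey: 69+34-41=62; pred: 20+41-4=57
Step 3: prey: 62+31-106=0; pred: 57+106-11=152
Step 4: prey: 0+0-0=0; pred: 152+0-30=122
Step 5: prey: 0+0-0=0; pred: 122+0-24=98
Step 6: prey: 0+0-0=0; pred: 98+0-19=79
Step 7: prey: 0+0-0=0; pred: 79+0-15=64
Step 8: prey: 0+0-0=0; pred: 64+0-12=52
Max prey = 69 at step 1

Answer: 69 1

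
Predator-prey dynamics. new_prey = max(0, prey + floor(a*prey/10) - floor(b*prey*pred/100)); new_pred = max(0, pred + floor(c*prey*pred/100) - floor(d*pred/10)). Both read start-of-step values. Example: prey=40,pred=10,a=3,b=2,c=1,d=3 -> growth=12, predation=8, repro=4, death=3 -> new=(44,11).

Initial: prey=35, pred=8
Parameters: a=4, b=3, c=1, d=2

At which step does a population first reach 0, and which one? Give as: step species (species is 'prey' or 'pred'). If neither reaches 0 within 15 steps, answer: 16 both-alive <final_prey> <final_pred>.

Step 1: prey: 35+14-8=41; pred: 8+2-1=9
Step 2: prey: 41+16-11=46; pred: 9+3-1=11
Step 3: prey: 46+18-15=49; pred: 11+5-2=14
Step 4: prey: 49+19-20=48; pred: 14+6-2=18
Step 5: prey: 48+19-25=42; pred: 18+8-3=23
Step 6: prey: 42+16-28=30; pred: 23+9-4=28
Step 7: prey: 30+12-25=17; pred: 28+8-5=31
Step 8: prey: 17+6-15=8; pred: 31+5-6=30
Step 9: prey: 8+3-7=4; pred: 30+2-6=26
Step 10: prey: 4+1-3=2; pred: 26+1-5=22
Step 11: prey: 2+0-1=1; pred: 22+0-4=18
Step 12: prey: 1+0-0=1; pred: 18+0-3=15
Step 13: prey: 1+0-0=1; pred: 15+0-3=12
Step 14: prey: 1+0-0=1; pred: 12+0-2=10
Step 15: prey: 1+0-0=1; pred: 10+0-2=8
No extinction within 15 steps

Answer: 16 both-alive 1 8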